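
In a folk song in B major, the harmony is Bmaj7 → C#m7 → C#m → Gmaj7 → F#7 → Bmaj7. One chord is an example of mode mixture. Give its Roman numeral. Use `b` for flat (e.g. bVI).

B major has the diatonic set B, C#m, D#m, E, F#, G#m, A#dim. Of the given chords, Bmaj7, C#m7, C#m and F#7 are diatonic. But Gmaj7 (G–B–D–F#) is foreign: the diatonic vi on degree 6 is G#m, whereas Gmaj7 comes from B minor. It is labeled bVImaj7.

bVImaj7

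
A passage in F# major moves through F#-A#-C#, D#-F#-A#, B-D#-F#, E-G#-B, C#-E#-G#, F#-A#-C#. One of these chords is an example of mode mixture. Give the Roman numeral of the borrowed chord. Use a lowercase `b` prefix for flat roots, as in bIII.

bVII

F# major has the diatonic set F#, G#m, A#m, B, C#, D#m, E#dim. F#–A#–C# = F#, D#–F#–A# = D#m, B–D#–F# = B and C#–E#–G# = C# all belong to that set. E–G#–B doesn't fit — on degree 7 F# major would have E#dim (vii°). E is the degree-7 chord of F# minor, so it is the borrowed bVII.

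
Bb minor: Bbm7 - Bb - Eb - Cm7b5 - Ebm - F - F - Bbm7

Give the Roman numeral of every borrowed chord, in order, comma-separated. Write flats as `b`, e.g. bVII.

I, IV

In Bb minor (with V from harmonic minor) the diatonic chords are Bbm, Cdim, Db, Ebm, F, Gb, Ab. Bbm7, Cm7b5, Ebm and F all belong to that set. Bb (Bb–D–F) is not: scale degree 1 in Bb minor carries Bbm (i). In Bb major the chord on that degree is Bb, so here it functions as I, borrowed from the parallel major. Eb (Eb–G–Bb) is not: scale degree 4 in Bb minor carries Ebm (iv). In Bb major the chord on that degree is Eb, so here it functions as IV, borrowed from the parallel major.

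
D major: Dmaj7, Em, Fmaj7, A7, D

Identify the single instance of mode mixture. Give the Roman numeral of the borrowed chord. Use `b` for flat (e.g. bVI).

bIIImaj7

D major has the diatonic set D, Em, F#m, G, A, Bm, C#dim. Dmaj7, Em, A7 and D all belong to that set. But Fmaj7 (F–A–C–E) is foreign: the diatonic iii on degree 3 is F#m, whereas Fmaj7 comes from D minor. It is labeled bIIImaj7.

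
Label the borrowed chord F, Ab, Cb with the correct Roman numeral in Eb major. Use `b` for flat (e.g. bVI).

ii°

The root F is the diatonic 2nd degree of Eb major; the borrowing shows in the chord quality. The diatonic chord on degree 2 would be Fm (ii), but F–Ab–Cb is the diminished chord from Eb minor. As a borrowed chord it is labeled ii°.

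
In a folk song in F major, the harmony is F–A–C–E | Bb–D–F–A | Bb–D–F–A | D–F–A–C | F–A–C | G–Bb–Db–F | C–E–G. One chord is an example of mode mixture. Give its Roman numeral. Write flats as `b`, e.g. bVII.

iiø7

The diatonic triads in F major are F, Gm, Am, Bb, C, Dm, Edim. F–A–C–E = Fmaj7, Bb–D–F–A = Bbmaj7, D–F–A–C = Dm7, F–A–C = F and C–E–G = C are all diatonic. But G–Bb–Db–F is foreign: the diatonic ii on degree 2 is Gm, whereas Gm7b5 comes from F minor. It is labeled iiø7.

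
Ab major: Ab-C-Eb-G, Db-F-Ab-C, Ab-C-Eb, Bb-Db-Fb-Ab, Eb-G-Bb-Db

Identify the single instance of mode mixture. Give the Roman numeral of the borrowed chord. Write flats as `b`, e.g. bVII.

iiø7

In Ab major the diatonic chords are Ab, Bbm, Cm, Db, Eb, Fm, Gdim. Ab–C–Eb–G = Abmaj7, Db–F–Ab–C = Dbmaj7, Ab–C–Eb = Ab and Eb–G–Bb–Db = Eb7 all belong to that set. But Bb–Db–Fb–Ab is foreign: the diatonic ii on degree 2 is Bbm, whereas Bbm7b5 comes from Ab minor. It is labeled iiø7.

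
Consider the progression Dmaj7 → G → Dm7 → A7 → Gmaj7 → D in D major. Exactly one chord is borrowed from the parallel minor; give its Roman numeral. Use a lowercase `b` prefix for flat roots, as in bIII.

In D major the diatonic chords are D, Em, F#m, G, A, Bm, C#dim. Of the given chords, Dmaj7, G, A7, Gmaj7 and D are diatonic. Dm7 (D–F–A–C) is not: scale degree 1 in D major carries D (I). In D minor the chord on that degree is Dm7, so here it functions as i7, borrowed from the parallel minor.

i7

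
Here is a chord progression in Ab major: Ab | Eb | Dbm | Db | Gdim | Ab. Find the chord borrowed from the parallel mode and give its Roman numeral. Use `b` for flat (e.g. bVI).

iv

The diatonic triads in Ab major are Ab, Bbm, Cm, Db, Eb, Fm, Gdim. Of the given chords, Ab, Eb, Db and Gdim are diatonic. Dbm (Db–Fb–Ab) is not: scale degree 4 in Ab major carries Db (IV). In Ab minor the chord on that degree is Dbm, so here it functions as iv, borrowed from the parallel minor.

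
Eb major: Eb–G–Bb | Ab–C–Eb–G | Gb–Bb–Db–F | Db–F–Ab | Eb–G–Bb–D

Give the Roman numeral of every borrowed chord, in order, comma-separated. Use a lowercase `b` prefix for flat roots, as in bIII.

Eb major has the diatonic set Eb, Fm, Gm, Ab, Bb, Cm, Ddim. Of the given chords, Eb–G–Bb = Eb, Ab–C–Eb–G = Abmaj7 and Eb–G–Bb–D = Ebmaj7 are diatonic. But Gb–Bb–Db–F is foreign: the diatonic iii on degree 3 is Gm, whereas Gbmaj7 comes from Eb minor. It is labeled bIIImaj7. But Db–F–Ab is foreign: the diatonic vii° on degree 7 is Ddim, whereas Db comes from Eb minor. It is labeled bVII.

bIIImaj7, bVII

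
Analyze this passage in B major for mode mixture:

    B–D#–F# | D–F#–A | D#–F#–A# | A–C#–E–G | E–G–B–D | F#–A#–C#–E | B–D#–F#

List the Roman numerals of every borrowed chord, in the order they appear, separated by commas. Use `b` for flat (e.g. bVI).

In B major the diatonic chords are B, C#m, D#m, E, F#, G#m, A#dim. B–D#–F# = B, D#–F#–A# = D#m and F#–A#–C#–E = F#7 are all diatonic. D–F#–A is not: scale degree 3 in B major carries D#m (iii). In B minor the chord on that degree is D, so here it functions as bIII, borrowed from the parallel minor. A–C#–E–G doesn't fit — on degree 7 B major would have A#dim (vii°). A7 is the degree-7 chord of B minor, so it is the borrowed bVII7. But E–G–B–D is foreign: the diatonic IV on degree 4 is E, whereas Em7 comes from B minor. It is labeled iv7.

bIII, bVII7, iv7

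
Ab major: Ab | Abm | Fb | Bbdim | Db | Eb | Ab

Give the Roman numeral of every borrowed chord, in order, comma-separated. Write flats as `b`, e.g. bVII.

The diatonic triads in Ab major are Ab, Bbm, Cm, Db, Eb, Fm, Gdim. Ab, Db and Eb all belong to that set. Abm (Ab–Cb–Eb) doesn't fit — on degree 1 Ab major would have Ab (I). Abm is the degree-1 chord of Ab minor, so it is the borrowed i. Fb (Fb–Ab–Cb) is not: scale degree 6 in Ab major carries Fm (vi). In Ab minor the chord on that degree is Fb, so here it functions as bVI, borrowed from the parallel minor. Bbdim (Bb–Db–Fb) doesn't fit — on degree 2 Ab major would have Bbm (ii). Bbdim is the degree-2 chord of Ab minor, so it is the borrowed ii°.

i, bVI, ii°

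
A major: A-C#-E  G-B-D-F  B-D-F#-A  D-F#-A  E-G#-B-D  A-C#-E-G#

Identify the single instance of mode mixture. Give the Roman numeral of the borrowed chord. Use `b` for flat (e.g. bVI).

bVII7

A major has the diatonic set A, Bm, C#m, D, E, F#m, G#dim. Of the given chords, A–C#–E = A, B–D–F#–A = Bm7, D–F#–A = D, E–G#–B–D = E7 and A–C#–E–G# = Amaj7 are diatonic. But G–B–D–F is foreign: the diatonic vii° on degree 7 is G#dim, whereas G7 comes from A minor. It is labeled bVII7.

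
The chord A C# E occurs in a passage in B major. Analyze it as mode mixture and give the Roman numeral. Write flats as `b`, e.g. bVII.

bVII

In B major scale degree 7 is A#; A is its lowered form, from B minor. The diatonic chord on degree 7 would be A#dim (vii°), but A–C#–E is the major chord from B minor. As a borrowed chord it is labeled bVII.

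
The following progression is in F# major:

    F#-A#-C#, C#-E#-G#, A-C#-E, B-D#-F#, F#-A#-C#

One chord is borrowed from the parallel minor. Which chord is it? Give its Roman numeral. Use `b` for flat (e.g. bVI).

The diatonic triads in F# major are F#, G#m, A#m, B, C#, D#m, E#dim. F#–A#–C# = F#, C#–E#–G# = C# and B–D#–F# = B are all diatonic. A–C#–E is not: scale degree 3 in F# major carries A#m (iii). In F# minor the chord on that degree is A, so here it functions as bIII, borrowed from the parallel minor.

bIII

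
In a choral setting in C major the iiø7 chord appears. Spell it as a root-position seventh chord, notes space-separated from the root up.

D F Ab C

iiø7 is built on scale degree 2, which is D in both C major and its parallel. Building the half-diminished-seventh chord from the parallel minor on D: D–F–Ab–C.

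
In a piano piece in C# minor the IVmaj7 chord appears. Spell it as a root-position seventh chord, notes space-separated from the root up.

F# A# C# E#

The root, F#, is scale degree 4 — the same note in C# minor and C# major; only the chord quality changes. Stacking thirds in C# major on F# gives F#–A#–C#–E#.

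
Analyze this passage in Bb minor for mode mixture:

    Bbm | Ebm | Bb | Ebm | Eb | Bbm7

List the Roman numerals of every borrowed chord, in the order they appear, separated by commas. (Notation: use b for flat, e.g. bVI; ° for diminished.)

I, IV

In Bb minor (with V from harmonic minor) the diatonic chords are Bbm, Cdim, Db, Ebm, F, Gb, Ab. Of the given chords, Bbm, Ebm and Bbm7 are diatonic. Bb (Bb–D–F) is not: scale degree 1 in Bb minor carries Bbm (i). In Bb major the chord on that degree is Bb, so here it functions as I, borrowed from the parallel major. Eb (Eb–G–Bb) is not: scale degree 4 in Bb minor carries Ebm (iv). In Bb major the chord on that degree is Eb, so here it functions as IV, borrowed from the parallel major.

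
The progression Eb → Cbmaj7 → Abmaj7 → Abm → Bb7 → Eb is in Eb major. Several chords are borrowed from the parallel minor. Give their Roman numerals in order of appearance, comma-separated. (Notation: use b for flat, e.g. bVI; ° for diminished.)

bVImaj7, iv

Eb major has the diatonic set Eb, Fm, Gm, Ab, Bb, Cm, Ddim. Eb, Abmaj7 and Bb7 all belong to that set. Cbmaj7 (Cb–Eb–Gb–Bb) is not: scale degree 6 in Eb major carries Cm (vi). In Eb minor the chord on that degree is Cbmaj7, so here it functions as bVImaj7, borrowed from the parallel minor. Abm (Ab–Cb–Eb) is not: scale degree 4 in Eb major carries Ab (IV). In Eb minor the chord on that degree is Abm, so here it functions as iv, borrowed from the parallel minor.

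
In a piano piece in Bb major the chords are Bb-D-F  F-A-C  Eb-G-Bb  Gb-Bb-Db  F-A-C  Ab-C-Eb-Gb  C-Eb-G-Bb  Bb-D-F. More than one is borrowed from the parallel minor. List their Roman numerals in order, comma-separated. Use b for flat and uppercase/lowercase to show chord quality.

Bb major has the diatonic set Bb, Cm, Dm, Eb, F, Gm, Adim. Bb–D–F = Bb, F–A–C = F, Eb–G–Bb = Eb and C–Eb–G–Bb = Cm7 all belong to that set. But Gb–Bb–Db is foreign: the diatonic vi on degree 6 is Gm, whereas Gb comes from Bb minor. It is labeled bVI. But Ab–C–Eb–Gb is foreign: the diatonic vii° on degree 7 is Adim, whereas Ab7 comes from Bb minor. It is labeled bVII7.

bVI, bVII7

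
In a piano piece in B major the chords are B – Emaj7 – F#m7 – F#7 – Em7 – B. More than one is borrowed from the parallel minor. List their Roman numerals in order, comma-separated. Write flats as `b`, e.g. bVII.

v7, iv7

B major has the diatonic set B, C#m, D#m, E, F#, G#m, A#dim. Of the given chords, B, Emaj7 and F#7 are diatonic. F#m7 (F#–A–C#–E) doesn't fit — on degree 5 B major would have F# (V). F#m7 is the degree-5 chord of B minor, so it is the borrowed v7. Em7 (E–G–B–D) is not: scale degree 4 in B major carries E (IV). In B minor the chord on that degree is Em7, so here it functions as iv7, borrowed from the parallel minor.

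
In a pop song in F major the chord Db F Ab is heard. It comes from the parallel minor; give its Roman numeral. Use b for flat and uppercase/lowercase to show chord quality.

Db is the lowered form of scale degree 6 in F major (the diatonic degree 6 is D). Diatonically F major has Dm (vi) on that degree; Db–F–Ab is instead the major chord native to F minor, so it takes the label bVI.

bVI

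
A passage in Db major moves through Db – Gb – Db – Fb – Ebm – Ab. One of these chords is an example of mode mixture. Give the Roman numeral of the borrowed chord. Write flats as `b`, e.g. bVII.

Db major has the diatonic set Db, Ebm, Fm, Gb, Ab, Bbm, Cdim. Db, Gb, Ebm and Ab all belong to that set. But Fb (Fb–Ab–Cb) is foreign: the diatonic iii on degree 3 is Fm, whereas Fb comes from Db minor. It is labeled bIII.

bIII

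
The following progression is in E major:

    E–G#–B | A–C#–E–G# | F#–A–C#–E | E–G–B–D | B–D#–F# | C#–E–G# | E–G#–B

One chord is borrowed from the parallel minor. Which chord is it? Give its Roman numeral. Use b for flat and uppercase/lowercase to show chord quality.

i7

In E major the diatonic chords are E, F#m, G#m, A, B, C#m, D#dim. E–G#–B = E, A–C#–E–G# = Amaj7, F#–A–C#–E = F#m7, B–D#–F# = B and C#–E–G# = C#m are all diatonic. E–G–B–D doesn't fit — on degree 1 E major would have E (I). Em7 is the degree-1 chord of E minor, so it is the borrowed i7.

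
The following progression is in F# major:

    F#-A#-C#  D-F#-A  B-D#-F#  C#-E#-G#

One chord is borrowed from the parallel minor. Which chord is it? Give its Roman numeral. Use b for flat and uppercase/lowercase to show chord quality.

bVI

In F# major the diatonic chords are F#, G#m, A#m, B, C#, D#m, E#dim. F#–A#–C# = F#, B–D#–F# = B and C#–E#–G# = C# are all diatonic. D–F#–A is not: scale degree 6 in F# major carries D#m (vi). In F# minor the chord on that degree is D, so here it functions as bVI, borrowed from the parallel minor.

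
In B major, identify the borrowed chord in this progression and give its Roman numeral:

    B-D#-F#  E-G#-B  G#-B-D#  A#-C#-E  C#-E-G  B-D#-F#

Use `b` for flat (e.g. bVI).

ii°

The diatonic triads in B major are B, C#m, D#m, E, F#, G#m, A#dim. B–D#–F# = B, E–G#–B = E, G#–B–D# = G#m and A#–C#–E = A#dim are all diatonic. But C#–E–G is foreign: the diatonic ii on degree 2 is C#m, whereas C#dim comes from B minor. It is labeled ii°.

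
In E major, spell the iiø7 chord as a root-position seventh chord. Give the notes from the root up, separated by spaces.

iiø7 is built on scale degree 2, which is F# in both E major and its parallel. Building the half-diminished-seventh chord from the parallel minor on F#: F#–A–C–E.

F# A C E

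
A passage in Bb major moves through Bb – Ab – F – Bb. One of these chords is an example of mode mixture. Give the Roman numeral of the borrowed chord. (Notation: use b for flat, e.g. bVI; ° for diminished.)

In Bb major the diatonic chords are Bb, Cm, Dm, Eb, F, Gm, Adim. Bb and F both belong to that set. Ab (Ab–C–Eb) doesn't fit — on degree 7 Bb major would have Adim (vii°). Ab is the degree-7 chord of Bb minor, so it is the borrowed bVII.

bVII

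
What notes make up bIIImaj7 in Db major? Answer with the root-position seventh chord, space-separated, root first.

Fb Ab Cb Eb

Scale degree 3 in Db major is F. bIIImaj7 uses the lowered form, Fb, taken from Db minor. Building the major-seventh chord from the parallel minor on Fb: Fb–Ab–Cb–Eb.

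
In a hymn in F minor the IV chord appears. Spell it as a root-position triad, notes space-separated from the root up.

Bb D F

The root, Bb, is scale degree 4 — the same note in F minor and F major; only the chord quality changes. In F major the chord on Bb is Bb–D–F.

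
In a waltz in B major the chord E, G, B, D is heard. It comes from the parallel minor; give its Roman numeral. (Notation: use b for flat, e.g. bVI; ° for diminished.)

E is scale degree 4 in B major. Diatonically B major has E (IV) on that degree; E–G–B–D is instead the minor-seventh chord native to B minor, so it takes the label iv7.

iv7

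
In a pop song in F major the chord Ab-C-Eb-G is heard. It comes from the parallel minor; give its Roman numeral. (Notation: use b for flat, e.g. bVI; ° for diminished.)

The root Ab is the lowered 3rd scale degree — diatonically F major has A there. Ab–C–Eb–G is a major-seventh chord — the form found in F minor, not the diatonic iii (Am). Borrowed into F major it is written bIIImaj7.

bIIImaj7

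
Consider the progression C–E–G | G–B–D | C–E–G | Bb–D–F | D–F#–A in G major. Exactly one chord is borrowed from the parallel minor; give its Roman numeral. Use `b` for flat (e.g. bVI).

bIII

The diatonic triads in G major are G, Am, Bm, C, D, Em, F#dim. C–E–G = C, G–B–D = G and D–F#–A = D are all diatonic. But Bb–D–F is foreign: the diatonic iii on degree 3 is Bm, whereas Bb comes from G minor. It is labeled bIII.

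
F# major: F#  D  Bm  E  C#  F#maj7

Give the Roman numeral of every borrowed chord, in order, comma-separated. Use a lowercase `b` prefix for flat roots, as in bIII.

F# major has the diatonic set F#, G#m, A#m, B, C#, D#m, E#dim. F#, C# and F#maj7 are all diatonic. D (D–F#–A) is not: scale degree 6 in F# major carries D#m (vi). In F# minor the chord on that degree is D, so here it functions as bVI, borrowed from the parallel minor. Bm (B–D–F#) is not: scale degree 4 in F# major carries B (IV). In F# minor the chord on that degree is Bm, so here it functions as iv, borrowed from the parallel minor. E (E–G#–B) is not: scale degree 7 in F# major carries E#dim (vii°). In F# minor the chord on that degree is E, so here it functions as bVII, borrowed from the parallel minor.

bVI, iv, bVII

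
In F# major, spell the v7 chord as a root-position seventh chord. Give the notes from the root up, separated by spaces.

The root, C#, is scale degree 5 — the same note in F# major and F# minor; only the chord quality changes. Building the minor-seventh chord from the parallel minor on C#: C#–E–G#–B.

C# E G# B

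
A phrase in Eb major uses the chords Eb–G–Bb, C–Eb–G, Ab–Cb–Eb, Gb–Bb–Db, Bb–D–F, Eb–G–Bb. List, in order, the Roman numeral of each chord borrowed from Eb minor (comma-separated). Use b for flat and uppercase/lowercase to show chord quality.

In Eb major the diatonic chords are Eb, Fm, Gm, Ab, Bb, Cm, Ddim. Eb–G–Bb = Eb, C–Eb–G = Cm and Bb–D–F = Bb are all diatonic. Ab–Cb–Eb is not: scale degree 4 in Eb major carries Ab (IV). In Eb minor the chord on that degree is Abm, so here it functions as iv, borrowed from the parallel minor. Gb–Bb–Db is not: scale degree 3 in Eb major carries Gm (iii). In Eb minor the chord on that degree is Gb, so here it functions as bIII, borrowed from the parallel minor.

iv, bIII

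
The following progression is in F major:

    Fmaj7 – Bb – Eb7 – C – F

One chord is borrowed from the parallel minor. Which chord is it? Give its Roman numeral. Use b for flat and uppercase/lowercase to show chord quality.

bVII7

The diatonic triads in F major are F, Gm, Am, Bb, C, Dm, Edim. Fmaj7, Bb, C and F are all diatonic. Eb7 (Eb–G–Bb–Db) doesn't fit — on degree 7 F major would have Edim (vii°). Eb7 is the degree-7 chord of F minor, so it is the borrowed bVII7.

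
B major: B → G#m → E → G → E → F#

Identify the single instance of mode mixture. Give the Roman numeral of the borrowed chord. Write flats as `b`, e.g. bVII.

The diatonic triads in B major are B, C#m, D#m, E, F#, G#m, A#dim. B, G#m, E and F# all belong to that set. G (G–B–D) doesn't fit — on degree 6 B major would have G#m (vi). G is the degree-6 chord of B minor, so it is the borrowed bVI.

bVI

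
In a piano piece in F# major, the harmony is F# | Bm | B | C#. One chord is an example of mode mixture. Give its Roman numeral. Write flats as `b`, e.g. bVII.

iv

In F# major the diatonic chords are F#, G#m, A#m, B, C#, D#m, E#dim. F#, B and C# are all diatonic. Bm (B–D–F#) doesn't fit — on degree 4 F# major would have B (IV). Bm is the degree-4 chord of F# minor, so it is the borrowed iv.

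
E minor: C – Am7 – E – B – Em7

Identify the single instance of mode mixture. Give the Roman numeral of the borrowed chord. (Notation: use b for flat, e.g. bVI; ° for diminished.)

In E minor (with V from harmonic minor) the diatonic chords are Em, F#dim, G, Am, B, C, D. C, Am7, B and Em7 all belong to that set. E (E–G#–B) is not: scale degree 1 in E minor carries Em (i). In E major the chord on that degree is E, so here it functions as I, borrowed from the parallel major.

I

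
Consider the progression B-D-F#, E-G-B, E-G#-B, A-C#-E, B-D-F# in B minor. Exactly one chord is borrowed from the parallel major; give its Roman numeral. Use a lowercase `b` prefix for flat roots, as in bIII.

In B minor (with V from harmonic minor) the diatonic chords are Bm, C#dim, D, Em, F#, G, A. B–D–F# = Bm, E–G–B = Em and A–C#–E = A all belong to that set. E–G#–B is not: scale degree 4 in B minor carries Em (iv). In B major the chord on that degree is E, so here it functions as IV, borrowed from the parallel major.

IV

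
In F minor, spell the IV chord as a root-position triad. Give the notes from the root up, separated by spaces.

Bb D F

IV is built on scale degree 4, which is Bb in both F minor and its parallel. Building the major chord from the parallel major on Bb: Bb–D–F.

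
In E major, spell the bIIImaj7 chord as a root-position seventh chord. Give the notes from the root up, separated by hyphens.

G-B-D-F#

Scale degree 3 in E major is G#. bIIImaj7 uses the lowered form, G, taken from E minor. Stacking thirds in E minor on G gives G–B–D–F#.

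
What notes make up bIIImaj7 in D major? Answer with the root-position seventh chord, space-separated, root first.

bIIImaj7 is built on the lowered scale degree 3. In D major degree 3 is F#; lowered it becomes F. Building the major-seventh chord from the parallel minor on F: F–A–C–E.

F A C E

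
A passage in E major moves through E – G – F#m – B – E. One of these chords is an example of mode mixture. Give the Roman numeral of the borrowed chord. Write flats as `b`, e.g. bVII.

The diatonic triads in E major are E, F#m, G#m, A, B, C#m, D#dim. E, F#m and B all belong to that set. G (G–B–D) is not: scale degree 3 in E major carries G#m (iii). In E minor the chord on that degree is G, so here it functions as bIII, borrowed from the parallel minor.

bIII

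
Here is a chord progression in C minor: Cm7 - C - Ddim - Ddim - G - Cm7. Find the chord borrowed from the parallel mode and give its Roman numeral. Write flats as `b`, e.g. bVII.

I

In C minor (with V from harmonic minor) the diatonic chords are Cm, Ddim, Eb, Fm, G, Ab, Bb. Cm7, Ddim and G are all diatonic. C (C–E–G) doesn't fit — on degree 1 C minor would have Cm (i). C is the degree-1 chord of C major, so it is the borrowed I.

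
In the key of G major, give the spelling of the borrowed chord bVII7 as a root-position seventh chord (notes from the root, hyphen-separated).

bVII7 is built on the lowered scale degree 7. In G major degree 7 is F#; lowered it becomes F. Stacking thirds in G minor on F gives F–A–C–Eb.

F-A-C-Eb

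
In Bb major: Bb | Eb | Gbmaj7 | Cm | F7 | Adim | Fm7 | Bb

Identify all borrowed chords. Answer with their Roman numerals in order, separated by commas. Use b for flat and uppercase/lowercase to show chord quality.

The diatonic triads in Bb major are Bb, Cm, Dm, Eb, F, Gm, Adim. Bb, Eb, Cm, F7 and Adim all belong to that set. Gbmaj7 (Gb–Bb–Db–F) is not: scale degree 6 in Bb major carries Gm (vi). In Bb minor the chord on that degree is Gbmaj7, so here it functions as bVImaj7, borrowed from the parallel minor. Fm7 (F–Ab–C–Eb) doesn't fit — on degree 5 Bb major would have F (V). Fm7 is the degree-5 chord of Bb minor, so it is the borrowed v7.

bVImaj7, v7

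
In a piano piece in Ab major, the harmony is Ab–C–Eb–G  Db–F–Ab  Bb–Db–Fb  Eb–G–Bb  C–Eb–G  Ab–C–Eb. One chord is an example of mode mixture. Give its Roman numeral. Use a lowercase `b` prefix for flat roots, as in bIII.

The diatonic triads in Ab major are Ab, Bbm, Cm, Db, Eb, Fm, Gdim. Of the given chords, Ab–C–Eb–G = Abmaj7, Db–F–Ab = Db, Eb–G–Bb = Eb, C–Eb–G = Cm and Ab–C–Eb = Ab are diatonic. Bb–Db–Fb is not: scale degree 2 in Ab major carries Bbm (ii). In Ab minor the chord on that degree is Bbdim, so here it functions as ii°, borrowed from the parallel minor.

ii°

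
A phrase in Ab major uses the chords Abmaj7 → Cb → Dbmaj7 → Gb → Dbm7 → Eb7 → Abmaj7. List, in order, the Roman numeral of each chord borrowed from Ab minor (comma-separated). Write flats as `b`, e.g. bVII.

bIII, bVII, iv7

Ab major has the diatonic set Ab, Bbm, Cm, Db, Eb, Fm, Gdim. Abmaj7, Dbmaj7 and Eb7 all belong to that set. But Cb (Cb–Eb–Gb) is foreign: the diatonic iii on degree 3 is Cm, whereas Cb comes from Ab minor. It is labeled bIII. Gb (Gb–Bb–Db) doesn't fit — on degree 7 Ab major would have Gdim (vii°). Gb is the degree-7 chord of Ab minor, so it is the borrowed bVII. Dbm7 (Db–Fb–Ab–Cb) doesn't fit — on degree 4 Ab major would have Db (IV). Dbm7 is the degree-4 chord of Ab minor, so it is the borrowed iv7.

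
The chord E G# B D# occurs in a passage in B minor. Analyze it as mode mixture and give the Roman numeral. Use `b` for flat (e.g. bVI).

IVmaj7

The root E is the diatonic 4th degree of B minor; the borrowing shows in the chord quality. Diatonically B minor has Em (iv) on that degree; E–G#–B–D# is instead the major-seventh chord native to B major, so it takes the label IVmaj7.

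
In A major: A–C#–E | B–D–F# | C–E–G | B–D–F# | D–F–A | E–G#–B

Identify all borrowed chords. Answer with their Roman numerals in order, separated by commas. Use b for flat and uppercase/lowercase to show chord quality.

The diatonic triads in A major are A, Bm, C#m, D, E, F#m, G#dim. Of the given chords, A–C#–E = A, B–D–F# = Bm and E–G#–B = E are diatonic. C–E–G is not: scale degree 3 in A major carries C#m (iii). In A minor the chord on that degree is C, so here it functions as bIII, borrowed from the parallel minor. But D–F–A is foreign: the diatonic IV on degree 4 is D, whereas Dm comes from A minor. It is labeled iv.

bIII, iv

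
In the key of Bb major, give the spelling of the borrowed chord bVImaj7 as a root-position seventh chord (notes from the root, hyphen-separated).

Gb-Bb-Db-F

The root of bVImaj7 is the lowered 6th degree: G becomes Gb. Building the major-seventh chord from the parallel minor on Gb: Gb–Bb–Db–F.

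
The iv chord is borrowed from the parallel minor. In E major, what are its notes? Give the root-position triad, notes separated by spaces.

A C E

The root, A, is scale degree 4 — the same note in E major and E minor; only the chord quality changes. Building the minor chord from the parallel minor on A: A–C–E.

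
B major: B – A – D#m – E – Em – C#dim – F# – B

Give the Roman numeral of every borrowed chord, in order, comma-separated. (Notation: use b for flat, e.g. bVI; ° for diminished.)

The diatonic triads in B major are B, C#m, D#m, E, F#, G#m, A#dim. Of the given chords, B, D#m, E and F# are diatonic. A (A–C#–E) doesn't fit — on degree 7 B major would have A#dim (vii°). A is the degree-7 chord of B minor, so it is the borrowed bVII. Em (E–G–B) is not: scale degree 4 in B major carries E (IV). In B minor the chord on that degree is Em, so here it functions as iv, borrowed from the parallel minor. C#dim (C#–E–G) doesn't fit — on degree 2 B major would have C#m (ii). C#dim is the degree-2 chord of B minor, so it is the borrowed ii°.

bVII, iv, ii°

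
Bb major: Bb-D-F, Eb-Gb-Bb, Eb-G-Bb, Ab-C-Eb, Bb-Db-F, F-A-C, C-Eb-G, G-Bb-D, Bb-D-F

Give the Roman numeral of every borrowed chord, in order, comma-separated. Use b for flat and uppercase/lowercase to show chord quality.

Bb major has the diatonic set Bb, Cm, Dm, Eb, F, Gm, Adim. Of the given chords, Bb–D–F = Bb, Eb–G–Bb = Eb, F–A–C = F, C–Eb–G = Cm and G–Bb–D = Gm are diatonic. But Eb–Gb–Bb is foreign: the diatonic IV on degree 4 is Eb, whereas Ebm comes from Bb minor. It is labeled iv. Ab–C–Eb doesn't fit — on degree 7 Bb major would have Adim (vii°). Ab is the degree-7 chord of Bb minor, so it is the borrowed bVII. But Bb–Db–F is foreign: the diatonic I on degree 1 is Bb, whereas Bbm comes from Bb minor. It is labeled i.

iv, bVII, i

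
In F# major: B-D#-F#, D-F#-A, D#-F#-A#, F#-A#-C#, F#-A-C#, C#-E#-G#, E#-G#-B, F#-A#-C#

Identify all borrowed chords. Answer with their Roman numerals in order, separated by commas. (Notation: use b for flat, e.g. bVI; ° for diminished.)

The diatonic triads in F# major are F#, G#m, A#m, B, C#, D#m, E#dim. B–D#–F# = B, D#–F#–A# = D#m, F#–A#–C# = F#, C#–E#–G# = C# and E#–G#–B = E#dim are all diatonic. D–F#–A doesn't fit — on degree 6 F# major would have D#m (vi). D is the degree-6 chord of F# minor, so it is the borrowed bVI. F#–A–C# is not: scale degree 1 in F# major carries F# (I). In F# minor the chord on that degree is F#m, so here it functions as i, borrowed from the parallel minor.

bVI, i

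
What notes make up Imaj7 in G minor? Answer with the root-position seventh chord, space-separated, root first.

The root, G, is scale degree 1 — the same note in G minor and G major; only the chord quality changes. Stacking thirds in G major on G gives G–B–D–F#.

G B D F#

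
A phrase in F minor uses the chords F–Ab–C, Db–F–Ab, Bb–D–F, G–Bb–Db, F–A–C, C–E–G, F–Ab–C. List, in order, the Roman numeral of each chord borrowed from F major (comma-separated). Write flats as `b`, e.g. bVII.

IV, I

The diatonic triads in F minor (with V from harmonic minor) are Fm, Gdim, Ab, Bbm, C, Db, Eb. Of the given chords, F–Ab–C = Fm, Db–F–Ab = Db, G–Bb–Db = Gdim and C–E–G = C are diatonic. Bb–D–F doesn't fit — on degree 4 F minor would have Bbm (iv). Bb is the degree-4 chord of F major, so it is the borrowed IV. But F–A–C is foreign: the diatonic i on degree 1 is Fm, whereas F comes from F major. It is labeled I.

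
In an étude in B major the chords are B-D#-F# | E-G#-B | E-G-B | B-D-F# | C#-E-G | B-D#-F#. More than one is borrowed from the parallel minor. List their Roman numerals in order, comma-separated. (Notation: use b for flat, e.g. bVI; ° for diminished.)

iv, i, ii°

The diatonic triads in B major are B, C#m, D#m, E, F#, G#m, A#dim. B–D#–F# = B and E–G#–B = E both belong to that set. E–G–B doesn't fit — on degree 4 B major would have E (IV). Em is the degree-4 chord of B minor, so it is the borrowed iv. But B–D–F# is foreign: the diatonic I on degree 1 is B, whereas Bm comes from B minor. It is labeled i. But C#–E–G is foreign: the diatonic ii on degree 2 is C#m, whereas C#dim comes from B minor. It is labeled ii°.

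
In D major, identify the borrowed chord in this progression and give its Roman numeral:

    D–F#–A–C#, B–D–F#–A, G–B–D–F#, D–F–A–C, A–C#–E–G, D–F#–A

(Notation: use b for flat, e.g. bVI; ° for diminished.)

i7

D major has the diatonic set D, Em, F#m, G, A, Bm, C#dim. Of the given chords, D–F#–A–C# = Dmaj7, B–D–F#–A = Bm7, G–B–D–F# = Gmaj7, A–C#–E–G = A7 and D–F#–A = D are diatonic. D–F–A–C is not: scale degree 1 in D major carries D (I). In D minor the chord on that degree is Dm7, so here it functions as i7, borrowed from the parallel minor.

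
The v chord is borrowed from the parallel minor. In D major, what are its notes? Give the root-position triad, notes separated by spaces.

A C E

v is built on scale degree 5, which is A in both D major and its parallel. Building the minor chord from the parallel minor on A: A–C–E.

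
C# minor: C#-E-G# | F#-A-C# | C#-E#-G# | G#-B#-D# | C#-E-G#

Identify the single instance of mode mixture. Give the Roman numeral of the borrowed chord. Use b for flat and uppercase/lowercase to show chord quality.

I

The diatonic triads in C# minor (with V from harmonic minor) are C#m, D#dim, E, F#m, G#, A, B. C#–E–G# = C#m, F#–A–C# = F#m and G#–B#–D# = G# all belong to that set. C#–E#–G# doesn't fit — on degree 1 C# minor would have C#m (i). C# is the degree-1 chord of C# major, so it is the borrowed I.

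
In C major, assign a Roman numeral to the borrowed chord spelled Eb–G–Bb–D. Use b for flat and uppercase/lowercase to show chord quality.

Eb is the lowered form of scale degree 3 in C major (the diatonic degree 3 is E). Diatonically C major has Em (iii) on that degree; Eb–G–Bb–D is instead the major-seventh chord native to C minor, so it takes the label bIIImaj7.

bIIImaj7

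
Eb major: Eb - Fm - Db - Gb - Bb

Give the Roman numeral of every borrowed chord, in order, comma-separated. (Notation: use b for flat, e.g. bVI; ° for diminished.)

bVII, bIII

Eb major has the diatonic set Eb, Fm, Gm, Ab, Bb, Cm, Ddim. Eb, Fm and Bb are all diatonic. Db (Db–F–Ab) doesn't fit — on degree 7 Eb major would have Ddim (vii°). Db is the degree-7 chord of Eb minor, so it is the borrowed bVII. But Gb (Gb–Bb–Db) is foreign: the diatonic iii on degree 3 is Gm, whereas Gb comes from Eb minor. It is labeled bIII.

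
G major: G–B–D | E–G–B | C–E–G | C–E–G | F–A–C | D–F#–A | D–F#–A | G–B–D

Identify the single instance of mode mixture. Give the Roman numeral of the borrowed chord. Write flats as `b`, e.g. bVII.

The diatonic triads in G major are G, Am, Bm, C, D, Em, F#dim. G–B–D = G, E–G–B = Em, C–E–G = C and D–F#–A = D all belong to that set. F–A–C is not: scale degree 7 in G major carries F#dim (vii°). In G minor the chord on that degree is F, so here it functions as bVII, borrowed from the parallel minor.

bVII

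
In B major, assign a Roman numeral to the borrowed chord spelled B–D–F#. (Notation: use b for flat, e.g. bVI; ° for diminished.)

i

The root B is the diatonic 1st degree of B major; the borrowing shows in the chord quality. The diatonic chord on degree 1 would be B (I), but B–D–F# is the minor chord from B minor. As a borrowed chord it is labeled i.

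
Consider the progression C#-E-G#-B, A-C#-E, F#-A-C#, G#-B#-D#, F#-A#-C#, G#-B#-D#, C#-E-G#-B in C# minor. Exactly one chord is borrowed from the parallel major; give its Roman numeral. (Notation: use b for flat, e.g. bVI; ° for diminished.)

IV

In C# minor (with V from harmonic minor) the diatonic chords are C#m, D#dim, E, F#m, G#, A, B. Of the given chords, C#–E–G#–B = C#m7, A–C#–E = A, F#–A–C# = F#m and G#–B#–D# = G# are diatonic. F#–A#–C# doesn't fit — on degree 4 C# minor would have F#m (iv). F# is the degree-4 chord of C# major, so it is the borrowed IV.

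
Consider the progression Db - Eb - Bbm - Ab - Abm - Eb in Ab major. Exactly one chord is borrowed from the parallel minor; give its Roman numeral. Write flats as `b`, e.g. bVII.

i

In Ab major the diatonic chords are Ab, Bbm, Cm, Db, Eb, Fm, Gdim. Db, Eb, Bbm and Ab are all diatonic. Abm (Ab–Cb–Eb) doesn't fit — on degree 1 Ab major would have Ab (I). Abm is the degree-1 chord of Ab minor, so it is the borrowed i.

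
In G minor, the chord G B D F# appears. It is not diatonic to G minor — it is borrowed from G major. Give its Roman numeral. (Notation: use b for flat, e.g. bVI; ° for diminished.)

Imaj7

The root G is the diatonic 1st degree of G minor; the borrowing shows in the chord quality. G–B–D–F# is a major-seventh chord — the form found in G major, not the diatonic i (Gm). Borrowed into G minor it is written Imaj7.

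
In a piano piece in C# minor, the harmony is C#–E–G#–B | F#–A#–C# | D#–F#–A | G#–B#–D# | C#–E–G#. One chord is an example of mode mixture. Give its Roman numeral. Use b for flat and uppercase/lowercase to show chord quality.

The diatonic triads in C# minor (with V from harmonic minor) are C#m, D#dim, E, F#m, G#, A, B. C#–E–G#–B = C#m7, D#–F#–A = D#dim, G#–B#–D# = G# and C#–E–G# = C#m are all diatonic. F#–A#–C# doesn't fit — on degree 4 C# minor would have F#m (iv). F# is the degree-4 chord of C# major, so it is the borrowed IV.

IV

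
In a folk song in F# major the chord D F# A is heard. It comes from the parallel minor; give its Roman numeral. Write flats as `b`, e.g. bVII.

bVI

In F# major scale degree 6 is D#; D is its lowered form, from F# minor. The diatonic chord on degree 6 would be D#m (vi), but D–F#–A is the major chord from F# minor. As a borrowed chord it is labeled bVI.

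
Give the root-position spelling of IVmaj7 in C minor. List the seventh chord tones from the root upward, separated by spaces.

F A C E

The root, F, is scale degree 4 — the same note in C minor and C major; only the chord quality changes. Stacking thirds in C major on F gives F–A–C–E.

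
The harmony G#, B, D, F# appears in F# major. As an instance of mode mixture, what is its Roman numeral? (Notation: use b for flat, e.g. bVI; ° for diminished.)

iiø7

G# is scale degree 2 in F# major. Diatonically F# major has G#m (ii) on that degree; G#–B–D–F# is instead the half-diminished-seventh chord native to F# minor, so it takes the label iiø7.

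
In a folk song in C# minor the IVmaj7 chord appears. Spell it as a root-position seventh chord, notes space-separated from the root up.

The root, F#, is scale degree 4 — the same note in C# minor and C# major; only the chord quality changes. Building the major-seventh chord from the parallel major on F#: F#–A#–C#–E#.

F# A# C# E#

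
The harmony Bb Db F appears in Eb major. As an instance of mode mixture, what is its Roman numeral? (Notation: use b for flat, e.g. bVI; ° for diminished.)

v

The root Bb is the diatonic 5th degree of Eb major; the borrowing shows in the chord quality. Bb–Db–F is a minor chord — the form found in Eb minor, not the diatonic V (Bb). Borrowed into Eb major it is written v.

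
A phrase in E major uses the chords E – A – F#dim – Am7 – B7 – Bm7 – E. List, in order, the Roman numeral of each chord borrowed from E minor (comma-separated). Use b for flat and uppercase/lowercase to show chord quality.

In E major the diatonic chords are E, F#m, G#m, A, B, C#m, D#dim. E, A and B7 are all diatonic. F#dim (F#–A–C) doesn't fit — on degree 2 E major would have F#m (ii). F#dim is the degree-2 chord of E minor, so it is the borrowed ii°. Am7 (A–C–E–G) is not: scale degree 4 in E major carries A (IV). In E minor the chord on that degree is Am7, so here it functions as iv7, borrowed from the parallel minor. Bm7 (B–D–F#–A) is not: scale degree 5 in E major carries B (V). In E minor the chord on that degree is Bm7, so here it functions as v7, borrowed from the parallel minor.

ii°, iv7, v7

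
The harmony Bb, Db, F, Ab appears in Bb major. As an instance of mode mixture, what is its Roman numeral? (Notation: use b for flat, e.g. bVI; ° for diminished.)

i7

The root Bb is the diatonic 1st degree of Bb major; the borrowing shows in the chord quality. Bb–Db–F–Ab is a minor-seventh chord — the form found in Bb minor, not the diatonic I (Bb). Borrowed into Bb major it is written i7.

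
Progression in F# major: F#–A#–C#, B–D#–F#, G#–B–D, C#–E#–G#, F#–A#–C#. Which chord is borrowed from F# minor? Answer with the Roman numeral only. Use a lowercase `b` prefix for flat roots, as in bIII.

In F# major the diatonic chords are F#, G#m, A#m, B, C#, D#m, E#dim. F#–A#–C# = F#, B–D#–F# = B and C#–E#–G# = C# are all diatonic. G#–B–D is not: scale degree 2 in F# major carries G#m (ii). In F# minor the chord on that degree is G#dim, so here it functions as ii°, borrowed from the parallel minor.

ii°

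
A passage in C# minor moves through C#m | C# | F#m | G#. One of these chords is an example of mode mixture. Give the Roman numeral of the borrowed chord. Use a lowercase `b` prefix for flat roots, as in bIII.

The diatonic triads in C# minor (with V from harmonic minor) are C#m, D#dim, E, F#m, G#, A, B. C#m, F#m and G# are all diatonic. C# (C#–E#–G#) is not: scale degree 1 in C# minor carries C#m (i). In C# major the chord on that degree is C#, so here it functions as I, borrowed from the parallel major.

I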